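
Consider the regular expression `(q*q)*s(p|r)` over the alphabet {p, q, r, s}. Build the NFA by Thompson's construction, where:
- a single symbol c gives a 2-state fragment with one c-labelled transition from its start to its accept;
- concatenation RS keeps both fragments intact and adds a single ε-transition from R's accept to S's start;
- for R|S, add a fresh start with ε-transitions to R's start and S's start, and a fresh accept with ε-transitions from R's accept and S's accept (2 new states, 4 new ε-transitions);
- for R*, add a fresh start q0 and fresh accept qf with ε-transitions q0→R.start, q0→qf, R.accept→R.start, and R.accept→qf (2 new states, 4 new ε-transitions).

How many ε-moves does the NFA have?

Bottom-up over the parse tree:
Each of the 5 symbol leaves contributes 0 ε-transitions.
  q* → 4 ε-transitions
  q*q → 5 ε-transitions
  (q*q)* → 9 ε-transitions
  p|r → 4 ε-transitions
  (q*q)*s(p|r) → 15 ε-transitions

15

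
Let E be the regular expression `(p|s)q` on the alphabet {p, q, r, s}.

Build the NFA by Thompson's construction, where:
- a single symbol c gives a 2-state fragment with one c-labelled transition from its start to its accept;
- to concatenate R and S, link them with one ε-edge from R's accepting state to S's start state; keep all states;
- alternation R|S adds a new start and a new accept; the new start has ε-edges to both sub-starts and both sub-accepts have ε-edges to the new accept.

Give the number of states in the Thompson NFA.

8

By structural recursion:
Each of the 3 symbol leaves contributes a 2-state fragment.
  p|s — 6 states
  (p|s)q — 8 states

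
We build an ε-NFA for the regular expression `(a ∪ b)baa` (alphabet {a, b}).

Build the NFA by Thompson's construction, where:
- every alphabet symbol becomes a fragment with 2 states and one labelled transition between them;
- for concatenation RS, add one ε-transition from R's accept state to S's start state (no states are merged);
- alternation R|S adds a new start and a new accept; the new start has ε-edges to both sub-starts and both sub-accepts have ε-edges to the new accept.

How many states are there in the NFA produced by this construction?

12

Recursing over subexpressions:
Each of the 5 symbol leaves contributes a 2-state fragment.
  a ∪ b — 6 states
  (a ∪ b)baa — 12 states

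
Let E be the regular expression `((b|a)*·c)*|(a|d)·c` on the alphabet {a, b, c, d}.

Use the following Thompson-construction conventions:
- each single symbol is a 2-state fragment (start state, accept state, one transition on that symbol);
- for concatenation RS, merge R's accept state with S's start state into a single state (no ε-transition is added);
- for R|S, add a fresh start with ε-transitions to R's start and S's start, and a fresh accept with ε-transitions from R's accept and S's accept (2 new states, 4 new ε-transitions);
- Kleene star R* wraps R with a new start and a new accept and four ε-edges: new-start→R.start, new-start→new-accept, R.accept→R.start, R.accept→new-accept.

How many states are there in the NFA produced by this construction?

20

Building bottom-up:
Each of the 6 symbol leaves contributes a 2-state fragment.
  b|a — 6 states
  (b|a)* — 8 states
  (b|a)*·c — 9 states
  ((b|a)*·c)* — 11 states
  a|d — 6 states
  (a|d)·c — 7 states
  ((b|a)*·c)*|(a|d)·c — 20 states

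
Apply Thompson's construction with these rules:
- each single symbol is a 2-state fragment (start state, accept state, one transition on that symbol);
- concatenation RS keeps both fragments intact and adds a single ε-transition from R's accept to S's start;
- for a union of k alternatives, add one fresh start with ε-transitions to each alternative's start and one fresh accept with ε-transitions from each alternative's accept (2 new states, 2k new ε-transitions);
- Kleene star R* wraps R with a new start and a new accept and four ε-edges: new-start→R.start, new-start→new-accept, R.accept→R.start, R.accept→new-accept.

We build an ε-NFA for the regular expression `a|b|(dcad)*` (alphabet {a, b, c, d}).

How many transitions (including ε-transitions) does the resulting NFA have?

Bottom-up over the parse tree:
Each of the 6 symbol leaves contributes 1 transition (1 symbol, 0 ε).
  dcad : 7 transitions (4 symbol, 3 ε)
  (dcad)* : 11 transitions (4 symbol, 7 ε)
  a|b|(dcad)* : 19 transitions (6 symbol, 13 ε)

19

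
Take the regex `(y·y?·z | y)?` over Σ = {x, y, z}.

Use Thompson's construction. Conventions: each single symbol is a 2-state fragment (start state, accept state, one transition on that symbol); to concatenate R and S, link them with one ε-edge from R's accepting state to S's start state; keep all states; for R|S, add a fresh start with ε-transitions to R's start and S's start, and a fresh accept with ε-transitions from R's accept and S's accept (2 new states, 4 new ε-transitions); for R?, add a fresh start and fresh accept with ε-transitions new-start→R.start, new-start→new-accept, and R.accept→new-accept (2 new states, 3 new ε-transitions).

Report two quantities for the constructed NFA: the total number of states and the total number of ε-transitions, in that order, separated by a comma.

14, 12

By structural recursion:
Each of the 4 symbol leaves contributes 2 states and 0 ε-transitions.
  y? → 4 states, 3 ε-transitions
  y·y?·z → 8 states, 5 ε-transitions
  y·y?·z | y → 12 states, 9 ε-transitions
  (y·y?·z | y)? → 14 states, 12 ε-transitions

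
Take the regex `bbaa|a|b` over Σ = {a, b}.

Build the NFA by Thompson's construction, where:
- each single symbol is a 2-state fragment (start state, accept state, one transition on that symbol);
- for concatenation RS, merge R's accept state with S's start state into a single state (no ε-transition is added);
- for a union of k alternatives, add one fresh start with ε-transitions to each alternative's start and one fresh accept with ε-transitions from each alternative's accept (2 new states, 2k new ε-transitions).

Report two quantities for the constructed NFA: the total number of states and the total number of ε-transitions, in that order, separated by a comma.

11, 6

Bottom-up over the parse tree:
Each of the 6 symbol leaves contributes 2 states and 0 ε-transitions.
  bbaa : 5 states, 0 ε-transitions
  bbaa|a|b : 11 states, 6 ε-transitions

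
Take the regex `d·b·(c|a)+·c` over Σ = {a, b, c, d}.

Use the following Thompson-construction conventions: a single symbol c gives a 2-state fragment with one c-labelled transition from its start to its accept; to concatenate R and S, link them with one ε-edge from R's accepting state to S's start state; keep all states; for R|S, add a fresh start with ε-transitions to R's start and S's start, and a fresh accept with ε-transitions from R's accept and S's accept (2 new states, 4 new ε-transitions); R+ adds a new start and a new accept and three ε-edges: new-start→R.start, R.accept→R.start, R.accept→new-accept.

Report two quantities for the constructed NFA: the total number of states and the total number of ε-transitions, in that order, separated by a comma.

14, 10

Recursing over subexpressions:
Each of the 5 symbol leaves contributes 2 states and 0 ε-transitions.
  c|a : 6 states, 4 ε-transitions
  (c|a)+ : 8 states, 7 ε-transitions
  d·b·(c|a)+·c : 14 states, 10 ε-transitions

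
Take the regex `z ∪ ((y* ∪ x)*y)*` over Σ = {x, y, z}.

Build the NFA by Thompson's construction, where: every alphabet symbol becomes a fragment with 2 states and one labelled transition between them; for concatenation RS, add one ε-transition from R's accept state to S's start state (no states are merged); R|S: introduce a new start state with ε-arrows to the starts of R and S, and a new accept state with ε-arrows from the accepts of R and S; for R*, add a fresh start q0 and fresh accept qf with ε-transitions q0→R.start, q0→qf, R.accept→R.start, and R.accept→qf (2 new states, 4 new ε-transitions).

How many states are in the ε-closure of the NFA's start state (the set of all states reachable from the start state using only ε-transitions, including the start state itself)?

Work bottom-up. For each fragment F, track |ε-closure(F.start)| and whether F's accept lies in that closure (i.e. whether F accepts ε). A single-symbol fragment has closure size 1 and does not accept ε.
  y* : new start has ε-edges to the inner start and to the new accept, so C = 2 + 1 = 3
  y* ∪ x : C = 1 (new start) + (3 + 1) + 1 (new accept, since some branch ε-reaches its own accept) = 6
  (y* ∪ x)* : the star's fresh start ε-reaches both the body's start and the fresh accept: C = 2 + 6 = 8
  (y* ∪ x)*y : C = 8 + 1 = 9 (closure spills across the concat boundary because the left factor accepts ε)
  ((y* ∪ x)*y)* : C = 1 (new start) + 9 (body) + 1 (new accept) = 11
  z ∪ ((y* ∪ x)*y)* : C = 1 (new start) + (1 + 11) + 1 (new accept, since some branch ε-reaches its own accept) = 14

14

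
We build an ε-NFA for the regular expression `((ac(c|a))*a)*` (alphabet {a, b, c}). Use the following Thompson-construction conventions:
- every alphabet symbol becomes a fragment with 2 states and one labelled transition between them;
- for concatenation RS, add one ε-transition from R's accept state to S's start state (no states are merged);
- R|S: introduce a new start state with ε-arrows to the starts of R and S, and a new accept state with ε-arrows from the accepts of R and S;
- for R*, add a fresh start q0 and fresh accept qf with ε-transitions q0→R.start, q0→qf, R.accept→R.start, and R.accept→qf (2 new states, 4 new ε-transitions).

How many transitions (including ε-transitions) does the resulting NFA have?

By structural recursion:
Each of the 5 symbol leaves contributes 1 transition (1 symbol, 0 ε).
  c|a — 6 transitions (2 symbol, 4 ε)
  ac(c|a) — 10 transitions (4 symbol, 6 ε)
  (ac(c|a))* — 14 transitions (4 symbol, 10 ε)
  (ac(c|a))*a — 16 transitions (5 symbol, 11 ε)
  ((ac(c|a))*a)* — 20 transitions (5 symbol, 15 ε)

20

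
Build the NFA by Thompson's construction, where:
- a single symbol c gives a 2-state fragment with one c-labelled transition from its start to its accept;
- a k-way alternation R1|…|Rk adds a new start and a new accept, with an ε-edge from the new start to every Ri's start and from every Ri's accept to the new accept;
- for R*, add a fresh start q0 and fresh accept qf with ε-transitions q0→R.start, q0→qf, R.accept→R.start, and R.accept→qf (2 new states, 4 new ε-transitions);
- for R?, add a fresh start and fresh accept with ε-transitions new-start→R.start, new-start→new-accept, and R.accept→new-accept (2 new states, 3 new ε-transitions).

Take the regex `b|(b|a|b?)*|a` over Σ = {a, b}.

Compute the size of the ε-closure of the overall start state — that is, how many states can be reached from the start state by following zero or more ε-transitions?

Work bottom-up. For each fragment F, track |ε-closure(F.start)| and whether F's accept lies in that closure (i.e. whether F accepts ε). A single-symbol fragment has closure size 1 and does not accept ε.
  b? → new start has ε-edges to the inner start and to the new accept, so C = 2 + 1 = 3
  b|a|b? → C = 1 (new start) + (1 + 1 + 3) + 1 (new accept, since some branch ε-reaches its own accept) = 7
  (b|a|b?)* → the star's fresh start ε-reaches both the body's start and the fresh accept: C = 2 + 7 = 9
  b|(b|a|b?)*|a → C = 1 (new start) + (1 + 9 + 1) + 1 (new accept, since some branch ε-reaches its own accept) = 13

13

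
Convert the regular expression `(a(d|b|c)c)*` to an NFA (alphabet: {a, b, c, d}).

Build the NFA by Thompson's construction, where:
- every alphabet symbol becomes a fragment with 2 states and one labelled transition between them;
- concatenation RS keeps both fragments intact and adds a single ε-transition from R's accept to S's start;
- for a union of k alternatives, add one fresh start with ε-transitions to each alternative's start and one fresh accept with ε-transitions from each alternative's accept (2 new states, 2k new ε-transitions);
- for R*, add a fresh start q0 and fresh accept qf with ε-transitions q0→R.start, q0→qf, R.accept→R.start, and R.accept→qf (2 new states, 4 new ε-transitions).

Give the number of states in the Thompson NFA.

Per subexpression:
Each of the 5 symbol leaves contributes a 2-state fragment.
  d|b|c = 8 states
  a(d|b|c)c = 12 states
  (a(d|b|c)c)* = 14 states

14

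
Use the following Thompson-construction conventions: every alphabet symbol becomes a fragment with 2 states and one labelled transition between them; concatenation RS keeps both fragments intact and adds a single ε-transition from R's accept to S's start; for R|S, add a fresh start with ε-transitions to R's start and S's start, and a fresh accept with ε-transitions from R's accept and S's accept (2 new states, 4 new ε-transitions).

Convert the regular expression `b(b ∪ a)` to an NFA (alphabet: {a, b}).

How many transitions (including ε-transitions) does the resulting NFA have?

8

Per subexpression:
Each of the 3 symbol leaves contributes 1 transition (1 symbol, 0 ε).
  b ∪ a = 6 transitions (2 symbol, 4 ε)
  b(b ∪ a) = 8 transitions (3 symbol, 5 ε)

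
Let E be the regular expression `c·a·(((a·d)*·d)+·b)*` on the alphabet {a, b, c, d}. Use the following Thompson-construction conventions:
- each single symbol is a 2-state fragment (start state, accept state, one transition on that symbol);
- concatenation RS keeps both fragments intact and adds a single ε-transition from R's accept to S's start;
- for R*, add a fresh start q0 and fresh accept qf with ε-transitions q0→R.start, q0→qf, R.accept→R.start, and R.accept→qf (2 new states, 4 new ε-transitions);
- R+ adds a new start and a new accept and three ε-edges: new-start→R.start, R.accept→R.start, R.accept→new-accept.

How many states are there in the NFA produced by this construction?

By structural recursion:
Each of the 6 symbol leaves contributes a 2-state fragment.
  a·d = 4 states
  (a·d)* = 6 states
  (a·d)*·d = 8 states
  ((a·d)*·d)+ = 10 states
  ((a·d)*·d)+·b = 12 states
  (((a·d)*·d)+·b)* = 14 states
  c·a·(((a·d)*·d)+·b)* = 18 states

18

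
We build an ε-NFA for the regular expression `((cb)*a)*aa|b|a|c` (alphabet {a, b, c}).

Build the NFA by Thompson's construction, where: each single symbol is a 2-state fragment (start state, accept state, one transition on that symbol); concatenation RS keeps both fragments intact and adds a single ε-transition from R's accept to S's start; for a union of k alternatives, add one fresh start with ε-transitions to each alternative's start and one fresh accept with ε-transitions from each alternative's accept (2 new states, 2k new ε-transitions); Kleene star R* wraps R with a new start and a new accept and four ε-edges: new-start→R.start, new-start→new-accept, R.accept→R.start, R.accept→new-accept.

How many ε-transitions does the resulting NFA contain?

Building bottom-up:
Each of the 8 symbol leaves contributes 0 ε-transitions.
  cb : 1 ε-transition
  (cb)* : 5 ε-transitions
  (cb)*a : 6 ε-transitions
  ((cb)*a)* : 10 ε-transitions
  ((cb)*a)*aa : 12 ε-transitions
  ((cb)*a)*aa|b|a|c : 20 ε-transitions

20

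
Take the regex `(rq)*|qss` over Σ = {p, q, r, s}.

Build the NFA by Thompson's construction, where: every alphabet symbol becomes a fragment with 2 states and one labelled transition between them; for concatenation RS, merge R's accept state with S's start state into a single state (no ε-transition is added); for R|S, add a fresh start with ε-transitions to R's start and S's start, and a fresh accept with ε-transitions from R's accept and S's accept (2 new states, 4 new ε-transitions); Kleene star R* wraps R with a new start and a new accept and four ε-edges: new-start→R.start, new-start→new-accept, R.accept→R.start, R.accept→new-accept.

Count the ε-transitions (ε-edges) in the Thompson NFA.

8

Recursing over subexpressions:
Each of the 5 symbol leaves contributes 0 ε-transitions.
  rq → 0 ε-transitions
  (rq)* → 4 ε-transitions
  qss → 0 ε-transitions
  (rq)*|qss → 8 ε-transitions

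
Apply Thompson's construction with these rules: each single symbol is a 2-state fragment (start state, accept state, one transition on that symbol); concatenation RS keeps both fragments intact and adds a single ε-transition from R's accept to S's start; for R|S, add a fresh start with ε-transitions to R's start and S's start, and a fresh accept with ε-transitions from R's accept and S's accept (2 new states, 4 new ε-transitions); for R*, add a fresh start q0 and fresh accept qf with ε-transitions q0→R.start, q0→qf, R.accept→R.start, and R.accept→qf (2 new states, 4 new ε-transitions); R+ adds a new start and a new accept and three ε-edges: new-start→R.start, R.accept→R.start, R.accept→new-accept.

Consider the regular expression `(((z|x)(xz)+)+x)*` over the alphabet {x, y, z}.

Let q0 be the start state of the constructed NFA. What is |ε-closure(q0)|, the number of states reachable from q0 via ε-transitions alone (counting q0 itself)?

Compute the ε-closure size of each fragment's start state recursively; a symbol fragment's start has no outgoing ε-edge, so its closure is just itself (size 1).
  z|x → C = 1 + 1 + 1 = 3 (the new accept is not ε-reachable since no branch accepts ε)
  xz → same as the first factor's closure: C = 1
  (xz)+ → C = 1 + 1 = 2 (the body doesn't accept ε, so the new accept is not reached)
  (z|x)(xz)+ → C equals the left operand's closure size = 3 (its accept is not ε-reachable, so the closure stops there)
  ((z|x)(xz)+)+ → new start ε-reaches only the body's start; the new accept needs a symbol first: C = 1 + 3 = 4
  ((z|x)(xz)+)+x → C equals the left operand's closure size = 4 (its accept is not ε-reachable, so the closure stops there)
  (((z|x)(xz)+)+x)* → the star's fresh start ε-reaches both the body's start and the fresh accept: C = 2 + 4 = 6

6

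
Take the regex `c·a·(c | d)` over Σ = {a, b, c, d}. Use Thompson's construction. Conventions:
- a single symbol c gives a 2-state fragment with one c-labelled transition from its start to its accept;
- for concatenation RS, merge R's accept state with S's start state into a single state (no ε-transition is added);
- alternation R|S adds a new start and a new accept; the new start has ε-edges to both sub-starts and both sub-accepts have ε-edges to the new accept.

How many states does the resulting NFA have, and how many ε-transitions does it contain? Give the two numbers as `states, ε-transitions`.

8, 4

Recursing over subexpressions:
Each of the 4 symbol leaves contributes 2 states and 0 ε-transitions.
  c | d : 6 states, 4 ε-transitions
  c·a·(c | d) : 8 states, 4 ε-transitions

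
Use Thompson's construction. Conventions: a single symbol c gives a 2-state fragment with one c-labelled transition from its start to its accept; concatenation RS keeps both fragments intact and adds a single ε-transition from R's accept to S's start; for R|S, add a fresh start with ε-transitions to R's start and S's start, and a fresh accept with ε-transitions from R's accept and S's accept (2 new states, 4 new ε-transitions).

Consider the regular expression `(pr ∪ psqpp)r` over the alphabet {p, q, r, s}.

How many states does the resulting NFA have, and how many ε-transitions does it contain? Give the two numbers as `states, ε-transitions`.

Per subexpression:
Each of the 8 symbol leaves contributes 2 states and 0 ε-transitions.
  pr → 4 states, 1 ε-transition
  psqpp → 10 states, 4 ε-transitions
  pr ∪ psqpp → 16 states, 9 ε-transitions
  (pr ∪ psqpp)r → 18 states, 10 ε-transitions

18, 10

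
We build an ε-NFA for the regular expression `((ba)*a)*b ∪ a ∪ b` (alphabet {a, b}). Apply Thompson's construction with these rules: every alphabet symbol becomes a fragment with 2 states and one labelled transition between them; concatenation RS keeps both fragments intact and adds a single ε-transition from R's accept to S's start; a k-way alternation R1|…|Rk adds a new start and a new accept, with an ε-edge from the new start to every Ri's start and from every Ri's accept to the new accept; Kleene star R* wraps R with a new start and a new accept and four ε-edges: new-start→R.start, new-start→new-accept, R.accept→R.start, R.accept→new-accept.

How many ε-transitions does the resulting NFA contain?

17

By structural recursion:
Each of the 6 symbol leaves contributes 0 ε-transitions.
  ba : 1 ε-transition
  (ba)* : 5 ε-transitions
  (ba)*a : 6 ε-transitions
  ((ba)*a)* : 10 ε-transitions
  ((ba)*a)*b : 11 ε-transitions
  ((ba)*a)*b ∪ a ∪ b : 17 ε-transitions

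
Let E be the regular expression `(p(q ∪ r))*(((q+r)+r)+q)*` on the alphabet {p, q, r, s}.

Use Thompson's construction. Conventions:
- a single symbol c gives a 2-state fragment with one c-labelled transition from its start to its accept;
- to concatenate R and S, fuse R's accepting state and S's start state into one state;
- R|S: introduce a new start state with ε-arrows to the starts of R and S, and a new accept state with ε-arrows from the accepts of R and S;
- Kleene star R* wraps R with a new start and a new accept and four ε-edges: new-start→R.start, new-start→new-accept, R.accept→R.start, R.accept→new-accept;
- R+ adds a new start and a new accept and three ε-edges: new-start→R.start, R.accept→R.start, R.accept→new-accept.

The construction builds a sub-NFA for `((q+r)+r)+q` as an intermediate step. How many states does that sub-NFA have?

11

Fragment for `((q+r)+r)+q`:
Each of the 4 symbol leaves contributes a 2-state fragment.
  q+ — 4 states
  q+r — 5 states
  (q+r)+ — 7 states
  (q+r)+r — 8 states
  ((q+r)+r)+ — 10 states
  ((q+r)+r)+q — 11 states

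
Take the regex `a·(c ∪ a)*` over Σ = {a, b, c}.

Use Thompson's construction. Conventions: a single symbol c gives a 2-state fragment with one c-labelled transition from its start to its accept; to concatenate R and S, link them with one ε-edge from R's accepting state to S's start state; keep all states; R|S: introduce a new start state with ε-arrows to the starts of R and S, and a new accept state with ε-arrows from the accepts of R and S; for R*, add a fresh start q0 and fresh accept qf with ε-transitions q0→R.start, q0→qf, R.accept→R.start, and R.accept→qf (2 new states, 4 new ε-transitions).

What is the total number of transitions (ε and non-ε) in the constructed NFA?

12

Bottom-up over the parse tree:
Each of the 3 symbol leaves contributes 1 transition (1 symbol, 0 ε).
  c ∪ a : 6 transitions (2 symbol, 4 ε)
  (c ∪ a)* : 10 transitions (2 symbol, 8 ε)
  a·(c ∪ a)* : 12 transitions (3 symbol, 9 ε)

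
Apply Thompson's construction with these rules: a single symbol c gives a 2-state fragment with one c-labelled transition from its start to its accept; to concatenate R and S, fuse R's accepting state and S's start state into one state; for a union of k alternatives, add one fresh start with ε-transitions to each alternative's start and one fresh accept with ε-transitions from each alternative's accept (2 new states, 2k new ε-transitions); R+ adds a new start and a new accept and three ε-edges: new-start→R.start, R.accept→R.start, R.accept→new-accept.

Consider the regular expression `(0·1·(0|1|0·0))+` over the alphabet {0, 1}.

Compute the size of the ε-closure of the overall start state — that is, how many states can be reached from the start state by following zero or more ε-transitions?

2

Compute the ε-closure size of each fragment's start state recursively; a symbol fragment's start has no outgoing ε-edge, so its closure is just itself (size 1).
  0·0 : |ε-closure| equals the left operand's closure size = 1 (its accept is not ε-reachable, so the closure stops there)
  0|1|0·0 : new start ε-reaches every alternative's start; none of them accept ε, so the new accept is not reached: |ε-closure| = 1 + 1 + 1 + 1 = 4
  0·1·(0|1|0·0) : same as the first factor's closure: |ε-closure| = 1
  (0·1·(0|1|0·0))+ : |ε-closure| = 1 + 1 = 2 (the body doesn't accept ε, so the new accept is not reached)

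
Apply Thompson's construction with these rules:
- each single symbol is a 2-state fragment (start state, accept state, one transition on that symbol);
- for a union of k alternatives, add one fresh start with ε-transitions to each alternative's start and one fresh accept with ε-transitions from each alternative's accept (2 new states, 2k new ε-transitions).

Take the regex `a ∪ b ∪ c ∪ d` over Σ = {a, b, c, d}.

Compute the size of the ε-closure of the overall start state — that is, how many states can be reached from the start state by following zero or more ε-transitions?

5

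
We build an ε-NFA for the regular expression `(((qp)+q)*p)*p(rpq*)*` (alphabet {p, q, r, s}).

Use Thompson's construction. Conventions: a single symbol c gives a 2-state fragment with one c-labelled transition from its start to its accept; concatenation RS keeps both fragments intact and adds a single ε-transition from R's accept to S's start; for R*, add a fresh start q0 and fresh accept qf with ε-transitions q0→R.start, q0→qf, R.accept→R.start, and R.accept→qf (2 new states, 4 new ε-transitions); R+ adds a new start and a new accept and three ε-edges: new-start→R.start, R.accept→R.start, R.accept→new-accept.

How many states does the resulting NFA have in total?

26

Building bottom-up:
Each of the 8 symbol leaves contributes a 2-state fragment.
  qp : 4 states
  (qp)+ : 6 states
  (qp)+q : 8 states
  ((qp)+q)* : 10 states
  ((qp)+q)*p : 12 states
  (((qp)+q)*p)* : 14 states
  q* : 4 states
  rpq* : 8 states
  (rpq*)* : 10 states
  (((qp)+q)*p)*p(rpq*)* : 26 states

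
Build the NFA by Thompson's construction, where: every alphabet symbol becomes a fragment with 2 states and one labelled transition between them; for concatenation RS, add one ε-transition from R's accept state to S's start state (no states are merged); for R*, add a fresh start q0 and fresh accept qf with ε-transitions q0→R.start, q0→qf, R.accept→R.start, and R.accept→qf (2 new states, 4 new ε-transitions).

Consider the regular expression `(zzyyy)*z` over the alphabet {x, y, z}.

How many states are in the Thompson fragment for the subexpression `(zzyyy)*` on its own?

12

Fragment for `(zzyyy)*`:
Each of the 5 symbol leaves contributes a 2-state fragment.
  zzyyy → 10 states
  (zzyyy)* → 12 states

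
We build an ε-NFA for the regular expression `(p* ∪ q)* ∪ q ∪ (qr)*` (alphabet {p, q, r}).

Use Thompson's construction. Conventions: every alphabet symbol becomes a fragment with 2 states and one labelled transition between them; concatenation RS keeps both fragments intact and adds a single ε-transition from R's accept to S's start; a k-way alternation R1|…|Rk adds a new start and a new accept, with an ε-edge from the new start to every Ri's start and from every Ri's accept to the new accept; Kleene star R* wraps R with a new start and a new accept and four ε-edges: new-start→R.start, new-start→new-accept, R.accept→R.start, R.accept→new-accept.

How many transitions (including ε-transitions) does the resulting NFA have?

28

Per subexpression:
Each of the 5 symbol leaves contributes 1 transition (1 symbol, 0 ε).
  p* : 5 transitions (1 symbol, 4 ε)
  p* ∪ q : 10 transitions (2 symbol, 8 ε)
  (p* ∪ q)* : 14 transitions (2 symbol, 12 ε)
  qr : 3 transitions (2 symbol, 1 ε)
  (qr)* : 7 transitions (2 symbol, 5 ε)
  (p* ∪ q)* ∪ q ∪ (qr)* : 28 transitions (5 symbol, 23 ε)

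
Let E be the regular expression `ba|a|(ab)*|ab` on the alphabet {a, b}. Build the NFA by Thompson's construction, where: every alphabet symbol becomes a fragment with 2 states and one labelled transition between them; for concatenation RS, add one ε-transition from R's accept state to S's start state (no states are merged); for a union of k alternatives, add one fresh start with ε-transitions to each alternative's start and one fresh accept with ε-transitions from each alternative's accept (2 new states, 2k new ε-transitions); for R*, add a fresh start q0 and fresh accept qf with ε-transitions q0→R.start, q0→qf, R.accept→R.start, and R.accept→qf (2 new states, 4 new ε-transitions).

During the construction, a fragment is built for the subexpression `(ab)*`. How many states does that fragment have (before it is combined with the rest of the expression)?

6

Fragment for `(ab)*`:
Each of the 2 symbol leaves contributes a 2-state fragment.
  ab : 4 states
  (ab)* : 6 states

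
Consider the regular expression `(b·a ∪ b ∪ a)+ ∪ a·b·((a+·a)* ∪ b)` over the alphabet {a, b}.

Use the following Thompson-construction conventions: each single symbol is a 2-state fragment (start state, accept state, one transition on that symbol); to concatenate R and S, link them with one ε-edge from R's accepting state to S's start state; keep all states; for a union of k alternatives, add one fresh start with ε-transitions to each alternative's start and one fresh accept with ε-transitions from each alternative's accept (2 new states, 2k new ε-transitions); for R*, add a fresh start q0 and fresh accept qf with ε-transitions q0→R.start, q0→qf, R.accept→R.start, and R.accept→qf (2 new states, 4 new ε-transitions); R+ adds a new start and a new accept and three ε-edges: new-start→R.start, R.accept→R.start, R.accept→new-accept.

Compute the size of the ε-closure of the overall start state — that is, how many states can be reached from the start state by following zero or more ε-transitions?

7

Work bottom-up. For each fragment F, track |ε-closure(F.start)| and whether F's accept lies in that closure (i.e. whether F accepts ε). A single-symbol fragment has closure size 1 and does not accept ε.
  b·a : same as the first factor's closure: |ε-closure| = 1
  b·a ∪ b ∪ a : |ε-closure| = 1 + 1 + 1 + 1 = 4 (the new accept is not ε-reachable since no branch accepts ε)
  (b·a ∪ b ∪ a)+ : new start ε-reaches only the body's start; the new accept needs a symbol first: |ε-closure| = 1 + 4 = 5
  a+ : |ε-closure| = 1 + 1 = 2 (the body doesn't accept ε, so the new accept is not reached)
  a+·a : same as the first factor's closure: |ε-closure| = 2
  (a+·a)* : the star's fresh start ε-reaches both the body's start and the fresh accept: |ε-closure| = 2 + 2 = 4
  (a+·a)* ∪ b : |ε-closure| = 1 (new start) + (4 + 1) + 1 (new accept, since some branch ε-reaches its own accept) = 7
  a·b·((a+·a)* ∪ b) : same as the first factor's closure: |ε-closure| = 1
  (b·a ∪ b ∪ a)+ ∪ a·b·((a+·a)* ∪ b) : |ε-closure| = 1 + 5 + 1 = 7 (the new accept is not ε-reachable since no branch accepts ε)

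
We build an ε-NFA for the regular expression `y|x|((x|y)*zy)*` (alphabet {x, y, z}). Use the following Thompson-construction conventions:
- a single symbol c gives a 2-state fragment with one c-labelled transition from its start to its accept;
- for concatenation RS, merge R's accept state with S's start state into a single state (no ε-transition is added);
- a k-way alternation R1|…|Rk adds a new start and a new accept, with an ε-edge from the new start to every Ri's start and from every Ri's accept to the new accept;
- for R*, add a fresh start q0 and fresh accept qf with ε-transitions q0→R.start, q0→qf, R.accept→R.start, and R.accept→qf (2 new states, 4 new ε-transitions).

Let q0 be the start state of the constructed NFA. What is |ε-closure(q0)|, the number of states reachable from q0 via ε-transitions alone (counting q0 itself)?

11

Work bottom-up. For each fragment F, track |ε-closure(F.start)| and whether F's accept lies in that closure (i.e. whether F accepts ε). A single-symbol fragment has closure size 1 and does not accept ε.
  x|y — new start ε-reaches every alternative's start; none of them accept ε, so the new accept is not reached: C = 1 + 1 + 1 = 3
  (x|y)* — C = 1 (new start) + 3 (body) + 1 (new accept) = 5
  (x|y)*zy — the left operand accepts ε, so the closure extends into the next operand (the shared merged state is already counted); C = 5 + (1−1) = 5
  ((x|y)*zy)* — new start has ε-edges to the inner start and to the new accept, so C = 2 + 5 = 7
  y|x|((x|y)*zy)* — new start ε-reaches every alternative's start; at least one alternative accepts ε, so the union's new accept is reached too: C = 1 + 1 + 1 + 7 + 1 = 11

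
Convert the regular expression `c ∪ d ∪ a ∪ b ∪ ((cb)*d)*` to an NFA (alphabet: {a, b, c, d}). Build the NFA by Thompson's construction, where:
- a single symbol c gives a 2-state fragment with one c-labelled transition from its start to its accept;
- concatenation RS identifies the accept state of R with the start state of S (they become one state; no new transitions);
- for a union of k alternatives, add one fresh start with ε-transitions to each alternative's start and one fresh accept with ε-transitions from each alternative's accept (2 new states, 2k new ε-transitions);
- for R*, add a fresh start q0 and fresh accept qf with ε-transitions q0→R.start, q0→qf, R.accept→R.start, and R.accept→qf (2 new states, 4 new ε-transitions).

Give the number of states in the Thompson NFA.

Recursing over subexpressions:
Each of the 7 symbol leaves contributes a 2-state fragment.
  cb : 3 states
  (cb)* : 5 states
  (cb)*d : 6 states
  ((cb)*d)* : 8 states
  c ∪ d ∪ a ∪ b ∪ ((cb)*d)* : 18 states

18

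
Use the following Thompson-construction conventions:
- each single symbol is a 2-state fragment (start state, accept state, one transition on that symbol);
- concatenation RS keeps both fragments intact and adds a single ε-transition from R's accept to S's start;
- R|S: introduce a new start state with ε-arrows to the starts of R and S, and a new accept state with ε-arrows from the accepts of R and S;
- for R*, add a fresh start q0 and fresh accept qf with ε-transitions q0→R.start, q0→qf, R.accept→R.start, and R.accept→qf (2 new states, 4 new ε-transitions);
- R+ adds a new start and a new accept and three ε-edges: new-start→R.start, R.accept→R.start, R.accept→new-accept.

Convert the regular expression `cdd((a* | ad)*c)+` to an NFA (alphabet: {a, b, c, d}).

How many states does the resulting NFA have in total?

22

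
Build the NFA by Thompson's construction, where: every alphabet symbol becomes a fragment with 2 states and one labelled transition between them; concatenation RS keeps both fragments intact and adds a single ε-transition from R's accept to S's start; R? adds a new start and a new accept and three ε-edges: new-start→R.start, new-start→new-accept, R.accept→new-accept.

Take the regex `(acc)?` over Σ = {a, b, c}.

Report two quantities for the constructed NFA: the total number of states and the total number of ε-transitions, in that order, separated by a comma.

Building bottom-up:
Each of the 3 symbol leaves contributes 2 states and 0 ε-transitions.
  acc → 6 states, 2 ε-transitions
  (acc)? → 8 states, 5 ε-transitions

8, 5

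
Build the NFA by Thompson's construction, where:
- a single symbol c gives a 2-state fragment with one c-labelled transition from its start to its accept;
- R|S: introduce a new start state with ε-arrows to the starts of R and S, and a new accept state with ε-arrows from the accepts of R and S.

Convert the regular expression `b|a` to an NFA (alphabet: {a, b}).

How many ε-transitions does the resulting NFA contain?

4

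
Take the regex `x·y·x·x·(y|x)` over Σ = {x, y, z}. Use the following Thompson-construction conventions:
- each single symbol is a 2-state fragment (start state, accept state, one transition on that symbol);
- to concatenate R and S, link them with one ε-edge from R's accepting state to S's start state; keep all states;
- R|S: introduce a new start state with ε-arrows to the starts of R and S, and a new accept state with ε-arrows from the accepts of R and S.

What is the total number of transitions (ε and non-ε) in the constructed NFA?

Per subexpression:
Each of the 6 symbol leaves contributes 1 transition (1 symbol, 0 ε).
  y|x : 6 transitions (2 symbol, 4 ε)
  x·y·x·x·(y|x) : 14 transitions (6 symbol, 8 ε)

14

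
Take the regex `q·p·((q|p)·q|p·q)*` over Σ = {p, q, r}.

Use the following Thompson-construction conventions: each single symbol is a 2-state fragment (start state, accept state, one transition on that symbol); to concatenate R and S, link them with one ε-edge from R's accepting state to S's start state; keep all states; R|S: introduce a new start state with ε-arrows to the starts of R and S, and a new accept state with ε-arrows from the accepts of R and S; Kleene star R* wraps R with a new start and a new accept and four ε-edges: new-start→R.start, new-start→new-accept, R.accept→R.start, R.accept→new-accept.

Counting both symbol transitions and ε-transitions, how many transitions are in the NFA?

23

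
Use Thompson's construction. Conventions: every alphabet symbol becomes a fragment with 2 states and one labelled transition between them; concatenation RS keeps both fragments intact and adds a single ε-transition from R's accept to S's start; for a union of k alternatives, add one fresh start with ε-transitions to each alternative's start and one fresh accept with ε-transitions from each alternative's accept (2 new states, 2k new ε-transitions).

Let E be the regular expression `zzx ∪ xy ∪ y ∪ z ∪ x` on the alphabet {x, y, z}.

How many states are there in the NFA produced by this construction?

Bottom-up over the parse tree:
Each of the 8 symbol leaves contributes a 2-state fragment.
  zzx → 6 states
  xy → 4 states
  zzx ∪ xy ∪ y ∪ z ∪ x → 18 states

18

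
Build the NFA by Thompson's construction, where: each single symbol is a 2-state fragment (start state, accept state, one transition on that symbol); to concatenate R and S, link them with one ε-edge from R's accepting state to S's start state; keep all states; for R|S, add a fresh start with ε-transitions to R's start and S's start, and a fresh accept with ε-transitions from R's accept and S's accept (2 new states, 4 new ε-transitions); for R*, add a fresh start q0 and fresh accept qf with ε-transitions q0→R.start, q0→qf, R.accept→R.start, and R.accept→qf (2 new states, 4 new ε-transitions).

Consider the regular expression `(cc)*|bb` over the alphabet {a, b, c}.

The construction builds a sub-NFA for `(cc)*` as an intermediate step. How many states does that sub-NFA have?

6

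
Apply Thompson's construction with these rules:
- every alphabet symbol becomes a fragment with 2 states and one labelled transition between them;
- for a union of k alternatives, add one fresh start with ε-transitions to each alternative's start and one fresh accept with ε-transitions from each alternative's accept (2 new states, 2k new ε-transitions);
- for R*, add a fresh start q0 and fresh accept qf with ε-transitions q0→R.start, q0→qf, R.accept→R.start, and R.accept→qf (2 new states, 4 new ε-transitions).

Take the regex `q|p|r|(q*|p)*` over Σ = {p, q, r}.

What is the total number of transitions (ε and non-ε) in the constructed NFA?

25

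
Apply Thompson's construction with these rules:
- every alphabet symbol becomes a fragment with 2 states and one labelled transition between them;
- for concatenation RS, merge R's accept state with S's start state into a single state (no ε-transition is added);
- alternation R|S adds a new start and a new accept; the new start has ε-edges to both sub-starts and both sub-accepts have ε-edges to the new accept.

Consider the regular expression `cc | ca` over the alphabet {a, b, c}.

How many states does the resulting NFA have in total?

Per subexpression:
Each of the 4 symbol leaves contributes a 2-state fragment.
  cc : 3 states
  ca : 3 states
  cc | ca : 8 states

8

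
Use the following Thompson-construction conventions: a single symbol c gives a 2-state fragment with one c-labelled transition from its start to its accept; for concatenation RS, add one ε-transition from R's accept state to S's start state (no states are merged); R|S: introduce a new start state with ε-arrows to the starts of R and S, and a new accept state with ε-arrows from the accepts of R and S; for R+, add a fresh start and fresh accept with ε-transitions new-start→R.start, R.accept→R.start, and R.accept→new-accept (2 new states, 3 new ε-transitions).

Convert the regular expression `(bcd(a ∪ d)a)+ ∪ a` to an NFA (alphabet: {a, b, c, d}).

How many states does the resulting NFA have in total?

20

Building bottom-up:
Each of the 7 symbol leaves contributes a 2-state fragment.
  a ∪ d → 6 states
  bcd(a ∪ d)a → 14 states
  (bcd(a ∪ d)a)+ → 16 states
  (bcd(a ∪ d)a)+ ∪ a → 20 states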